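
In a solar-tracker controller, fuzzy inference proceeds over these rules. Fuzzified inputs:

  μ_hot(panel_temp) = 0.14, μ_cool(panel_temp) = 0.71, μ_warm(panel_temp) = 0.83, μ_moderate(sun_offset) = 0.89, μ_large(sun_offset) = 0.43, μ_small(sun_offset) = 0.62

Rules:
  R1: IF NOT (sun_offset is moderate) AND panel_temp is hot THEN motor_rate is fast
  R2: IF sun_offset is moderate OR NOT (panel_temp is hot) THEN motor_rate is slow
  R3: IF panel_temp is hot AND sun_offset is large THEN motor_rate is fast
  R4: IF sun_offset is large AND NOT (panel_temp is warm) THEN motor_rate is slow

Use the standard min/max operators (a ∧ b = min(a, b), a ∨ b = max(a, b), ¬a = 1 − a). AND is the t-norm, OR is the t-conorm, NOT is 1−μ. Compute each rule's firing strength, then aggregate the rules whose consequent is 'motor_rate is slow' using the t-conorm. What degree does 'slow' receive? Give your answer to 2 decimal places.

R1: ¬moderate=1−0.89=0.11, hot=0.14; AND[min(a, b)] → w = 0.11
R2: moderate=0.89, ¬hot=1−0.14=0.86; OR[max(a, b)] → w = 0.89
R3: hot=0.14, large=0.43; AND[min(a, b)] → w = 0.14
R4: large=0.43, ¬warm=1−0.83=0.17; AND[min(a, b)] → w = 0.17
Rules with consequent 'slow': {R2, R4} → strengths 0.89, 0.17
Aggregate via t-conorm [max(a, b)]: 0.89

0.89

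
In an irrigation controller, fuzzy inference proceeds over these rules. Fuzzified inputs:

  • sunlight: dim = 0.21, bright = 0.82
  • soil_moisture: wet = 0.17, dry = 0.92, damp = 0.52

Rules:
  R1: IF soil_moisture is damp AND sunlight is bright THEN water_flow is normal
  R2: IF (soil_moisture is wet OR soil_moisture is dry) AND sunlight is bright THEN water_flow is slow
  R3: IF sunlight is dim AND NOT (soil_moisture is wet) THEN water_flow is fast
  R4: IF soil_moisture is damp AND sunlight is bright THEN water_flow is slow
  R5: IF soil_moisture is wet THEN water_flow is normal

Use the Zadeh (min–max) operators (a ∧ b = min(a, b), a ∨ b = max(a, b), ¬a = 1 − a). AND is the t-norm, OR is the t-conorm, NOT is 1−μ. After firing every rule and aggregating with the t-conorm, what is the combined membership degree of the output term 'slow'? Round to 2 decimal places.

R1: damp=0.52, bright=0.82; AND[min(a, b)] → w = 0.52
R2: (wet=0.17 OR dry=0.92) = 0.92; AND[min(a, b)] with bright=0.82 → w = 0.82
R3: dim=0.21, ¬wet=1−0.17=0.83; AND[min(a, b)] → w = 0.21
R4: damp=0.52, bright=0.82; AND[min(a, b)] → w = 0.52
R5: wet=0.17 → w = 0.17
Rules with consequent 'slow': {R2, R4} → strengths 0.82, 0.52
Aggregate via t-conorm [max(a, b)]: 0.82

0.82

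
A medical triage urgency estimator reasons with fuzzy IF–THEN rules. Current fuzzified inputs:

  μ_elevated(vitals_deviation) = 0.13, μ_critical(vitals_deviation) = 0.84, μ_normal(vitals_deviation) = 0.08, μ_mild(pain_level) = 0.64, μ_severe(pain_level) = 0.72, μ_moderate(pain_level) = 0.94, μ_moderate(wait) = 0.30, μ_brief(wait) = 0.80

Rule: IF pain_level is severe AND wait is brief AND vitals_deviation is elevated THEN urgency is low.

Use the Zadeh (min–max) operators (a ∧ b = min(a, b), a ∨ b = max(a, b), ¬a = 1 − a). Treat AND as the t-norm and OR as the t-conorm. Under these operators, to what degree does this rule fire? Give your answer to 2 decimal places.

firing strength: severe=0.72, brief=0.80, elevated=0.13; AND[min(a, b)] → w = 0.13

0.13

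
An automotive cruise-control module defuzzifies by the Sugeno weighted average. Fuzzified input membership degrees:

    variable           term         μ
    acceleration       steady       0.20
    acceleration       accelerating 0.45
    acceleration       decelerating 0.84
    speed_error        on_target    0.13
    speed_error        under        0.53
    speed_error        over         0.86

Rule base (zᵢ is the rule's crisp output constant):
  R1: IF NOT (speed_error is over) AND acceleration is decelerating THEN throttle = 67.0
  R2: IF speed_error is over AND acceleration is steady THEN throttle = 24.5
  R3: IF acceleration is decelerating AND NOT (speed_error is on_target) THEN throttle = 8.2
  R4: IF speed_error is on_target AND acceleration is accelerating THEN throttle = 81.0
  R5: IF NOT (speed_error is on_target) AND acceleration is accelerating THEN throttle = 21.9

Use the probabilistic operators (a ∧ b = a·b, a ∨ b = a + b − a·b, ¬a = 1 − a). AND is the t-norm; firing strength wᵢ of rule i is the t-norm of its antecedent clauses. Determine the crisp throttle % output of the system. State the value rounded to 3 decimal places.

R1 (z=67.0): ¬over=1−0.86=0.14, decelerating=0.84; AND[a·b] → w = 0.1176
R2 (z=24.5): over=0.86, steady=0.20; AND[a·b] → w = 0.1720
R3 (z=8.2): decelerating=0.84, ¬on_target=1−0.13=0.87; AND[a·b] → w = 0.7308
R4 (z=81.0): on_target=0.13, accelerating=0.45; AND[a·b] → w = 0.0585
R5 (z=21.9): ¬on_target=1−0.13=0.87, accelerating=0.45; AND[a·b] → w = 0.3915
Weighted average = (0.1176·67.0 + 0.1720·24.5 + 0.7308·8.2 + 0.0585·81.0 + 0.3915·21.9) / (0.1176 + 0.1720 + 0.7308 + 0.0585 + 0.3915)
  = 31.3981 / 1.4704 = 21.353

21.353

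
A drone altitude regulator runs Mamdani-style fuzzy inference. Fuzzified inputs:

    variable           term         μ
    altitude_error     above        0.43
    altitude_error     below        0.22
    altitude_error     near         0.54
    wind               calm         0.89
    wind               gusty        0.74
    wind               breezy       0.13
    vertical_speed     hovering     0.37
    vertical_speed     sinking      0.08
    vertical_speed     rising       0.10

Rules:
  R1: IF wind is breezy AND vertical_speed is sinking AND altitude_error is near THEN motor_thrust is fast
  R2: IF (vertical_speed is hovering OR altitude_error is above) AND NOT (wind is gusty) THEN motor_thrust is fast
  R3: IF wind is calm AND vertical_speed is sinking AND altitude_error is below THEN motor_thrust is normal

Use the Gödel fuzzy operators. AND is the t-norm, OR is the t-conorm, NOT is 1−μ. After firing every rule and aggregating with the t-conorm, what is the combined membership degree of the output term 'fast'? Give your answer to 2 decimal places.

0.26

R1: breezy=0.13, sinking=0.08, near=0.54; AND[min(a, b)] → w = 0.08
R2: (hovering=0.37 OR above=0.43) = 0.43; AND[min(a, b)] with ¬gusty=1−0.74=0.26 → w = 0.26
R3: calm=0.89, sinking=0.08, below=0.22; AND[min(a, b)] → w = 0.08
Rules with consequent 'fast': {R1, R2} → strengths 0.08, 0.26
Aggregate via t-conorm [max(a, b)]: 0.26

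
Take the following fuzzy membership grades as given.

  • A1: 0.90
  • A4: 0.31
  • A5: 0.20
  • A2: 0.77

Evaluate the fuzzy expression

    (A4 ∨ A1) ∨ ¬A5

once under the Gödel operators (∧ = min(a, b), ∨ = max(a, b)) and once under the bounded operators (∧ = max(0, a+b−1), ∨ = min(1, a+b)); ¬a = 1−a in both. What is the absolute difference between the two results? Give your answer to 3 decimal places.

0.100

Under Gödel:
  A4 ∨ A1 = max(a, b) on (0.31, 0.90) = 0.90
  ¬A5 = 1 − 0.20 = 0.80
  (A4 ∨ A1) ∨ ¬A5 = max(a, b) on (0.90, 0.80) = 0.90
  → value = 0.9000
Under bounded:
  A4 ∨ A1 = min(1, a+b) on (0.31, 0.90) = 1.00
  ¬A5 = 1 − 0.20 = 0.80
  (A4 ∨ A1) ∨ ¬A5 = min(1, a+b) on (1.00, 0.80) = 1.00
  → value = 1.0000
|0.9000 − 1.0000| = 0.100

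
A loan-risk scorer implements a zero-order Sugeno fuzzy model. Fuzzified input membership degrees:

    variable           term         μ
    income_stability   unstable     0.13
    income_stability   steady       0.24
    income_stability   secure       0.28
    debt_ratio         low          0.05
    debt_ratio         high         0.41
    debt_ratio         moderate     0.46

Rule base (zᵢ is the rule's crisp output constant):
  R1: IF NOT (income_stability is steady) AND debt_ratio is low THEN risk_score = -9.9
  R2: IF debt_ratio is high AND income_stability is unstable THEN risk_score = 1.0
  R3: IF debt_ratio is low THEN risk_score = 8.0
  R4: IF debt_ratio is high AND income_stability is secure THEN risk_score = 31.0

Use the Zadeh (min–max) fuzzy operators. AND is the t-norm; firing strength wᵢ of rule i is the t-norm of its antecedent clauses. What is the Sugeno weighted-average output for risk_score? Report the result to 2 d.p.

17.09

R1 (z=-9.9): ¬steady=1−0.24=0.76, low=0.05; AND[min(a, b)] → w = 0.05
R2 (z=1.0): high=0.41, unstable=0.13; AND[min(a, b)] → w = 0.13
R3 (z=8.0): low=0.05 → w = 0.05
R4 (z=31.0): high=0.41, secure=0.28; AND[min(a, b)] → w = 0.28
Weighted average = (0.05·-9.9 + 0.13·1.0 + 0.05·8.0 + 0.28·31.0) / (0.05 + 0.13 + 0.05 + 0.28)
  = 8.7150 / 0.5100 = 17.09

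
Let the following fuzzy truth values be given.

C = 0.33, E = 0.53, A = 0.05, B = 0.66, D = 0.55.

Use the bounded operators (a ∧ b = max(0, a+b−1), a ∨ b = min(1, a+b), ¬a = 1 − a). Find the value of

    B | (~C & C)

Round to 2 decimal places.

0.66

~C = 1 − 0.33 = 0.67
~C & C = max(0, a+b−1) on (0.67, 0.33) = 0.00
B | (~C & C) = min(1, a+b) on (0.66, 0.00) = 0.66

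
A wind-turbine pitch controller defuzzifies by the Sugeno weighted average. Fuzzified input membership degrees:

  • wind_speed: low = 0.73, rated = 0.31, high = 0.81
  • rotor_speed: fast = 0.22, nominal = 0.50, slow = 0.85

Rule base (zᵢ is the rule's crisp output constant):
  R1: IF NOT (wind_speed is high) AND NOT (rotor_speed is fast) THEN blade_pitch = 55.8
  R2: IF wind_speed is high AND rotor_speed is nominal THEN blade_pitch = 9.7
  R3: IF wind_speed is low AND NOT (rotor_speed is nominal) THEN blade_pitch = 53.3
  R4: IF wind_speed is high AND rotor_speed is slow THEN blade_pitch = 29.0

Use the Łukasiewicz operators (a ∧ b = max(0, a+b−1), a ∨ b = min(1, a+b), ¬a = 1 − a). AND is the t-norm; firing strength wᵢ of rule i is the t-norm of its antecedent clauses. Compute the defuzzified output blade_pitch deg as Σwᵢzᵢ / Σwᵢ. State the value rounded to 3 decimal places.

R1 (z=55.8): ¬high=1−0.81=0.19, ¬fast=1−0.22=0.78; AND[max(0, a+b−1)] → w = 0.00
R2 (z=9.7): high=0.81, nominal=0.50; AND[max(0, a+b−1)] → w = 0.31
R3 (z=53.3): low=0.73, ¬nominal=1−0.50=0.50; AND[max(0, a+b−1)] → w = 0.23
R4 (z=29.0): high=0.81, slow=0.85; AND[max(0, a+b−1)] → w = 0.66
Weighted average = (0.00·55.8 + 0.31·9.7 + 0.23·53.3 + 0.66·29.0) / (0.00 + 0.31 + 0.23 + 0.66)
  = 34.4060 / 1.2000 = 28.672

28.672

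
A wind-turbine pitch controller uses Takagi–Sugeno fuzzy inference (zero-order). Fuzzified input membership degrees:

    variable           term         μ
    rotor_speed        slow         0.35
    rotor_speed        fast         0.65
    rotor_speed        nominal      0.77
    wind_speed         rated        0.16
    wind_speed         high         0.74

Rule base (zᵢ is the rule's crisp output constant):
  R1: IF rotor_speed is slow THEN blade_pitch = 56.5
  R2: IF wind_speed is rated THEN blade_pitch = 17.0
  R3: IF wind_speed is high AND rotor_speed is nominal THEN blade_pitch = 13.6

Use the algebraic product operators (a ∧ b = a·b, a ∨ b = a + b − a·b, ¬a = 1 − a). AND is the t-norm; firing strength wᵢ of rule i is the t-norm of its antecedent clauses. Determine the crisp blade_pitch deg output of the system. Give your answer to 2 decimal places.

28.01

R1 (z=56.5): slow=0.35 → w = 0.3500
R2 (z=17.0): rated=0.16 → w = 0.1600
R3 (z=13.6): high=0.74, nominal=0.77; AND[a·b] → w = 0.5698
Weighted average = (0.3500·56.5 + 0.1600·17.0 + 0.5698·13.6) / (0.3500 + 0.1600 + 0.5698)
  = 30.2443 / 1.0798 = 28.01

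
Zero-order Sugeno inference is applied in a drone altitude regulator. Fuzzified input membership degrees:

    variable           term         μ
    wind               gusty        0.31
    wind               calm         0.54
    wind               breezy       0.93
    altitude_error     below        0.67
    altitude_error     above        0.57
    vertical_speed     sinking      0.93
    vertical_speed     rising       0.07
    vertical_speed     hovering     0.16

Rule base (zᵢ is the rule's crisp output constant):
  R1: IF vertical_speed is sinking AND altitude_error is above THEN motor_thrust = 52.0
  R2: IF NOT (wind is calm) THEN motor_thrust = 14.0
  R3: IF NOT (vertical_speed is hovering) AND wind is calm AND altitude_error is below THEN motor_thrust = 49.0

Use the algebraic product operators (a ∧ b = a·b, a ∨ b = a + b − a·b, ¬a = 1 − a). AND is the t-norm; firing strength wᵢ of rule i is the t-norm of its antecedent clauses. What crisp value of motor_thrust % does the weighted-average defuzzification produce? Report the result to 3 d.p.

37.787

R1 (z=52.0): sinking=0.93, above=0.57; AND[a·b] → w = 0.5301
R2 (z=14.0): ¬calm=1−0.54=0.46 → w = 0.4600
R3 (z=49.0): ¬hovering=1−0.16=0.84, calm=0.54, below=0.67; AND[a·b] → w = 0.3039
Weighted average = (0.5301·52.0 + 0.4600·14.0 + 0.3039·49.0) / (0.5301 + 0.4600 + 0.3039)
  = 48.8969 / 1.2940 = 37.787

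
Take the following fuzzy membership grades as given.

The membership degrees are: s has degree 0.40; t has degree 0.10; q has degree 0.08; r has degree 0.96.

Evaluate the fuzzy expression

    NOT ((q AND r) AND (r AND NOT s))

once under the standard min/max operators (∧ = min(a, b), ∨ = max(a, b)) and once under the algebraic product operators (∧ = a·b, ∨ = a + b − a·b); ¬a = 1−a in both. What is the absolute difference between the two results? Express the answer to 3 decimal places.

Under standard min/max:
  q AND r = min(a, b) on (0.08, 0.96) = 0.08
  NOT s = 1 − 0.40 = 0.60
  r AND NOT s = min(a, b) on (0.96, 0.60) = 0.60
  (q AND r) AND (r AND NOT s) = min(a, b) on (0.08, 0.60) = 0.08
  NOT ((q AND r) AND (r AND NOT s)) = 1 − 0.08 = 0.92
  → value = 0.9200
Under algebraic product:
  q AND r = a·b on (0.0800, 0.9600) = 0.0768
  NOT s = 1 − 0.4000 = 0.6000
  r AND NOT s = a·b on (0.9600, 0.6000) = 0.5760
  (q AND r) AND (r AND NOT s) = a·b on (0.0768, 0.5760) = 0.0442
  NOT ((q AND r) AND (r AND NOT s)) = 1 − 0.0442 = 0.9558
  → value = 0.9558
|0.9200 − 0.9558| = 0.036

0.036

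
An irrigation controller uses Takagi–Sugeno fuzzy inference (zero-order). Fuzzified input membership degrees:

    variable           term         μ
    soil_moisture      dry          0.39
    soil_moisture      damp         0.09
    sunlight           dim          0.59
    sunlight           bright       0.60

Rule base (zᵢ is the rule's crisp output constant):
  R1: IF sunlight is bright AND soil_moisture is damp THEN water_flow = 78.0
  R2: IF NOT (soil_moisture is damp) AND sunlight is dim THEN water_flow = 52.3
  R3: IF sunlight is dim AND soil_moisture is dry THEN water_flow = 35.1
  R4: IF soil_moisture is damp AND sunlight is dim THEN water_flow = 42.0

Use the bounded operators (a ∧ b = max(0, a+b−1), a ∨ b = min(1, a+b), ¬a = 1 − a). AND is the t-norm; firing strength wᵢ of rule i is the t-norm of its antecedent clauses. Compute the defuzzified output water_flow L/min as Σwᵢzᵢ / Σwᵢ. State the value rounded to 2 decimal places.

R1 (z=78.0): bright=0.60, damp=0.09; AND[max(0, a+b−1)] → w = 0.00
R2 (z=52.3): ¬damp=1−0.09=0.91, dim=0.59; AND[max(0, a+b−1)] → w = 0.50
R3 (z=35.1): dim=0.59, dry=0.39; AND[max(0, a+b−1)] → w = 0.00
R4 (z=42.0): damp=0.09, dim=0.59; AND[max(0, a+b−1)] → w = 0.00
Weighted average = (0.00·78.0 + 0.50·52.3 + 0.00·35.1 + 0.00·42.0) / (0.00 + 0.50 + 0.00 + 0.00)
  = 26.1500 / 0.5000 = 52.30

52.30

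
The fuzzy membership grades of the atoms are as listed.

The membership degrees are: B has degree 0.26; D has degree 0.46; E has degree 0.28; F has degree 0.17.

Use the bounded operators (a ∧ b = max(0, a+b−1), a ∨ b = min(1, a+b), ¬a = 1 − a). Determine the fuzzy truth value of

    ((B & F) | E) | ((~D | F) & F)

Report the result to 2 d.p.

B & F = max(0, a+b−1) on (0.26, 0.17) = 0.00
(B & F) | E = min(1, a+b) on (0.00, 0.28) = 0.28
~D = 1 − 0.46 = 0.54
~D | F = min(1, a+b) on (0.54, 0.17) = 0.71
(~D | F) & F = max(0, a+b−1) on (0.71, 0.17) = 0.00
((B & F) | E) | ((~D | F) & F) = min(1, a+b) on (0.28, 0.00) = 0.28

0.28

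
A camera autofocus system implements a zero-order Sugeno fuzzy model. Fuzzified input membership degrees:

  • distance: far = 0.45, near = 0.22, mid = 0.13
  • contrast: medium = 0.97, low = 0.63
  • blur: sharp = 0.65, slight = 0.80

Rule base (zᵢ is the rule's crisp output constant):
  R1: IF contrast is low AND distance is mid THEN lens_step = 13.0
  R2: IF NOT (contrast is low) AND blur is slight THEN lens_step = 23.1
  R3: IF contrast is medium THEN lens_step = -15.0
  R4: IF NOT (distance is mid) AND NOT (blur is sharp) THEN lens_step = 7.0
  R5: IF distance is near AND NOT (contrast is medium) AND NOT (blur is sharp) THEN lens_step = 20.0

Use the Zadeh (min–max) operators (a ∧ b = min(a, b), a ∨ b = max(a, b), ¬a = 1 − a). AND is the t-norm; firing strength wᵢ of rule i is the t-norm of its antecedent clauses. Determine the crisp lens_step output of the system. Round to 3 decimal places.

-0.683

R1 (z=13.0): low=0.63, mid=0.13; AND[min(a, b)] → w = 0.13
R2 (z=23.1): ¬low=1−0.63=0.37, slight=0.80; AND[min(a, b)] → w = 0.37
R3 (z=-15.0): medium=0.97 → w = 0.97
R4 (z=7.0): ¬mid=1−0.13=0.87, ¬sharp=1−0.65=0.35; AND[min(a, b)] → w = 0.35
R5 (z=20.0): near=0.22, ¬medium=1−0.97=0.03, ¬sharp=1−0.65=0.35; AND[min(a, b)] → w = 0.03
Weighted average = (0.13·13.0 + 0.37·23.1 + 0.97·-15.0 + 0.35·7.0 + 0.03·20.0) / (0.13 + 0.37 + 0.97 + 0.35 + 0.03)
  = -1.2630 / 1.8500 = -0.683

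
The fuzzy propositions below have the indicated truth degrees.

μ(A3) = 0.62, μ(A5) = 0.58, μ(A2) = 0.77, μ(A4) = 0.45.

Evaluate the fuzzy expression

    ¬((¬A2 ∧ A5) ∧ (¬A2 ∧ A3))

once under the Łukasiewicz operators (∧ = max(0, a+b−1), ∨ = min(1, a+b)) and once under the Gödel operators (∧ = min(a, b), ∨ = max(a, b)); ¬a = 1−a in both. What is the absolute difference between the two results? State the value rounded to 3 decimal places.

Under Łukasiewicz:
  ¬A2 = 1 − 0.77 = 0.23
  ¬A2 ∧ A5 = max(0, a+b−1) on (0.23, 0.58) = 0.00
  ¬A2 = 1 − 0.77 = 0.23
  ¬A2 ∧ A3 = max(0, a+b−1) on (0.23, 0.62) = 0.00
  (¬A2 ∧ A5) ∧ (¬A2 ∧ A3) = max(0, a+b−1) on (0.00, 0.00) = 0.00
  ¬((¬A2 ∧ A5) ∧ (¬A2 ∧ A3)) = 1 − 0.00 = 1.00
  → value = 1.0000
Under Gödel:
  ¬A2 = 1 − 0.77 = 0.23
  ¬A2 ∧ A5 = min(a, b) on (0.23, 0.58) = 0.23
  ¬A2 = 1 − 0.77 = 0.23
  ¬A2 ∧ A3 = min(a, b) on (0.23, 0.62) = 0.23
  (¬A2 ∧ A5) ∧ (¬A2 ∧ A3) = min(a, b) on (0.23, 0.23) = 0.23
  ¬((¬A2 ∧ A5) ∧ (¬A2 ∧ A3)) = 1 − 0.23 = 0.77
  → value = 0.7700
|1.0000 − 0.7700| = 0.230

0.230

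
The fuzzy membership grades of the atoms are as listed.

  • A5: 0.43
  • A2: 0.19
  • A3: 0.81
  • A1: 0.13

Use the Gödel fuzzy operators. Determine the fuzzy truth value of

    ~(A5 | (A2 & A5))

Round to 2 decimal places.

A2 & A5 = min(a, b) on (0.19, 0.43) = 0.19
A5 | (A2 & A5) = max(a, b) on (0.43, 0.19) = 0.43
~(A5 | (A2 & A5)) = 1 − 0.43 = 0.57

0.57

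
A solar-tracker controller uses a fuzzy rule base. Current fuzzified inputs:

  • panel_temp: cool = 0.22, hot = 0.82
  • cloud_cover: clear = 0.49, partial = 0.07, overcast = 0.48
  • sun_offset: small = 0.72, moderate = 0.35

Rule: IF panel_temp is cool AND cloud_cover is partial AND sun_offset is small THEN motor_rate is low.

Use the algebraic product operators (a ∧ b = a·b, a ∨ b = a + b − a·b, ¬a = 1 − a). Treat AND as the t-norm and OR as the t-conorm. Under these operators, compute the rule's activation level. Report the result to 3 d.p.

0.011

firing strength: cool=0.22, partial=0.07, small=0.72; AND[a·b] → w = 0.0111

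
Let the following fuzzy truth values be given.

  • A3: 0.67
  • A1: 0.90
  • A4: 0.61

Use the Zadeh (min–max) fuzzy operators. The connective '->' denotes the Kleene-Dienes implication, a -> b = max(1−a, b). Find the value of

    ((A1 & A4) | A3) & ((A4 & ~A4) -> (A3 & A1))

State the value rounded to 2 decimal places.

A1 & A4 = min(a, b) on (0.90, 0.61) = 0.61
(A1 & A4) | A3 = max(a, b) on (0.61, 0.67) = 0.67
~A4 = 1 − 0.61 = 0.39
A4 & ~A4 = min(a, b) on (0.61, 0.39) = 0.39
A3 & A1 = min(a, b) on (0.67, 0.90) = 0.67
(A4 & ~A4) -> (A3 & A1)  [Kleene-Dienes: max(1−a, b)] with a=0.39, b=0.67 → 0.67
((A1 & A4) | A3) & ((A4 & ~A4) -> (A3 & A1)) = min(a, b) on (0.67, 0.67) = 0.67

0.67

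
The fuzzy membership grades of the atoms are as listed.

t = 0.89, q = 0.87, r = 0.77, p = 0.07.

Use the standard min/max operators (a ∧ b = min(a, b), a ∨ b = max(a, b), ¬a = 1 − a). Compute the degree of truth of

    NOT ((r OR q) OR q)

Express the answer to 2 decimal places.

r OR q = max(a, b) on (0.77, 0.87) = 0.87
(r OR q) OR q = max(a, b) on (0.87, 0.87) = 0.87
NOT ((r OR q) OR q) = 1 − 0.87 = 0.13

0.13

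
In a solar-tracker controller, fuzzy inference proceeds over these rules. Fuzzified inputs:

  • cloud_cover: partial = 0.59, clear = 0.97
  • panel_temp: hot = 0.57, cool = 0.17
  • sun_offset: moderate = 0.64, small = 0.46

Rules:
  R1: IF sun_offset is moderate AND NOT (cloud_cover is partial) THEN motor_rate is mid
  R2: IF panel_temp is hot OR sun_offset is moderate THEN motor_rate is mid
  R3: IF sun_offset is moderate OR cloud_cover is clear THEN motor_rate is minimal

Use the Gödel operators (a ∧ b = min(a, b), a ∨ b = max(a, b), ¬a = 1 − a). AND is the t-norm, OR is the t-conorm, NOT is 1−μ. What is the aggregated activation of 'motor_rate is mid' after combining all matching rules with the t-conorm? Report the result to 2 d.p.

0.64

R1: moderate=0.64, ¬partial=1−0.59=0.41; AND[min(a, b)] → w = 0.41
R2: hot=0.57, moderate=0.64; OR[max(a, b)] → w = 0.64
R3: moderate=0.64, clear=0.97; OR[max(a, b)] → w = 0.97
Rules with consequent 'mid': {R1, R2} → strengths 0.41, 0.64
Aggregate via t-conorm [max(a, b)]: 0.64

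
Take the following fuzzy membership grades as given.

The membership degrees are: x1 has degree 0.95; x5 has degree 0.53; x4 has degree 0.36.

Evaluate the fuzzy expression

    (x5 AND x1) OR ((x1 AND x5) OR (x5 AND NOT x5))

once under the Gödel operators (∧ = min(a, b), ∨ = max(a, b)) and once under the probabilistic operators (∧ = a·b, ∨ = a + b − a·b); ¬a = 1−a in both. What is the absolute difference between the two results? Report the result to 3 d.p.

0.285

Under Gödel:
  x5 AND x1 = min(a, b) on (0.53, 0.95) = 0.53
  x1 AND x5 = min(a, b) on (0.95, 0.53) = 0.53
  NOT x5 = 1 − 0.53 = 0.47
  x5 AND NOT x5 = min(a, b) on (0.53, 0.47) = 0.47
  (x1 AND x5) OR (x5 AND NOT x5) = max(a, b) on (0.53, 0.47) = 0.53
  (x5 AND x1) OR ((x1 AND x5) OR (x5 AND NOT x5)) = max(a, b) on (0.53, 0.53) = 0.53
  → value = 0.5300
Under probabilistic:
  x5 AND x1 = a·b on (0.5300, 0.9500) = 0.5035
  x1 AND x5 = a·b on (0.9500, 0.5300) = 0.5035
  NOT x5 = 1 − 0.5300 = 0.4700
  x5 AND NOT x5 = a·b on (0.5300, 0.4700) = 0.2491
  (x1 AND x5) OR (x5 AND NOT x5) = a + b − a·b on (0.5035, 0.2491) = 0.6272
  (x5 AND x1) OR ((x1 AND x5) OR (x5 AND NOT x5)) = a + b − a·b on (0.5035, 0.6272) = 0.8149
  → value = 0.8149
|0.5300 − 0.8149| = 0.285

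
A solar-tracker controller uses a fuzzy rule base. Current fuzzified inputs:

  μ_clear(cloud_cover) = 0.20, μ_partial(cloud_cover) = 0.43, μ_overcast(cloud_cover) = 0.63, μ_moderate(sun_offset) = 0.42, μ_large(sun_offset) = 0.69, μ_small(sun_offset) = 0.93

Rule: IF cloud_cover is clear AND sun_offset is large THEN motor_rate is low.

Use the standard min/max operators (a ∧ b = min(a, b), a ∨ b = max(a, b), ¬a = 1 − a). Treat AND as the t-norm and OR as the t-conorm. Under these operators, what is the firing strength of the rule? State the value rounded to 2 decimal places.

0.20

firing strength: clear=0.20, large=0.69; AND[min(a, b)] → w = 0.20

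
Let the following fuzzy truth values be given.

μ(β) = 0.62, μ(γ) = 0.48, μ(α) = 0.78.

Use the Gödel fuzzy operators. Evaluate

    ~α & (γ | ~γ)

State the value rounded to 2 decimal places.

~α = 1 − 0.78 = 0.22
~γ = 1 − 0.48 = 0.52
γ | ~γ = max(a, b) on (0.48, 0.52) = 0.52
~α & (γ | ~γ) = min(a, b) on (0.22, 0.52) = 0.22

0.22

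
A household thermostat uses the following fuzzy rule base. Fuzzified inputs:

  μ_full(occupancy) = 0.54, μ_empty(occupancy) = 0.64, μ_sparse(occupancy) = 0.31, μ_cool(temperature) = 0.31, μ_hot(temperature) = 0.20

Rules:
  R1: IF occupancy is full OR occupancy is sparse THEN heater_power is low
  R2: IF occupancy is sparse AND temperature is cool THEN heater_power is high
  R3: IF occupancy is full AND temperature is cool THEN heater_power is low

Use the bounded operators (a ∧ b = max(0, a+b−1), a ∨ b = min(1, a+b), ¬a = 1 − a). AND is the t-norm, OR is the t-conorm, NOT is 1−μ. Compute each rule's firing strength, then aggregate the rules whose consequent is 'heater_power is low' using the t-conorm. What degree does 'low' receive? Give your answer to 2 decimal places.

R1: full=0.54, sparse=0.31; OR[min(1, a+b)] → w = 0.85
R2: sparse=0.31, cool=0.31; AND[max(0, a+b−1)] → w = 0.00
R3: full=0.54, cool=0.31; AND[max(0, a+b−1)] → w = 0.00
Rules with consequent 'low': {R1, R3} → strengths 0.85, 0.00
Aggregate via t-conorm [min(1, a+b)]: 0.85

0.85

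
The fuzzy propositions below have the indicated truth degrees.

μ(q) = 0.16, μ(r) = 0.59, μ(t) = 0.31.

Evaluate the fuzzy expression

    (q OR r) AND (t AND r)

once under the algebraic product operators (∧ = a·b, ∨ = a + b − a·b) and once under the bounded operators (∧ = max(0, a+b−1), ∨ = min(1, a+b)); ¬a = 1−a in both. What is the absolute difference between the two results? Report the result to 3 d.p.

Under algebraic product:
  q OR r = a + b − a·b on (0.1600, 0.5900) = 0.6556
  t AND r = a·b on (0.3100, 0.5900) = 0.1829
  (q OR r) AND (t AND r) = a·b on (0.6556, 0.1829) = 0.1199
  → value = 0.1199
Under bounded:
  q OR r = min(1, a+b) on (0.16, 0.59) = 0.75
  t AND r = max(0, a+b−1) on (0.31, 0.59) = 0.00
  (q OR r) AND (t AND r) = max(0, a+b−1) on (0.75, 0.00) = 0.00
  → value = 0.0000
|0.1199 − 0.0000| = 0.120

0.120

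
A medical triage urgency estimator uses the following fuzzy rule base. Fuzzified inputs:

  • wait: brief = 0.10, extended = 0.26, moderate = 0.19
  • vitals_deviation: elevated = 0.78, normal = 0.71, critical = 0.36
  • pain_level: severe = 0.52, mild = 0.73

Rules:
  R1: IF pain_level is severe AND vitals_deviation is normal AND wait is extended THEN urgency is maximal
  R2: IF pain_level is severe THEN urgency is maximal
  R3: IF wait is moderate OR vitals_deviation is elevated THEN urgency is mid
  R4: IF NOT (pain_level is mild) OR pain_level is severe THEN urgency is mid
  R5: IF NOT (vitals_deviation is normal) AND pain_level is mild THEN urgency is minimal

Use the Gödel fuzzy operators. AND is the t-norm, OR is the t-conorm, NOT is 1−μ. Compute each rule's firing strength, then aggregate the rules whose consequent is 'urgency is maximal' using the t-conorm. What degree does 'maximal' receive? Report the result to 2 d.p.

0.52

R1: severe=0.52, normal=0.71, extended=0.26; AND[min(a, b)] → w = 0.26
R2: severe=0.52 → w = 0.52
R3: moderate=0.19, elevated=0.78; OR[max(a, b)] → w = 0.78
R4: ¬mild=1−0.73=0.27, severe=0.52; OR[max(a, b)] → w = 0.52
R5: ¬normal=1−0.71=0.29, mild=0.73; AND[min(a, b)] → w = 0.29
Rules with consequent 'maximal': {R1, R2} → strengths 0.26, 0.52
Aggregate via t-conorm [max(a, b)]: 0.52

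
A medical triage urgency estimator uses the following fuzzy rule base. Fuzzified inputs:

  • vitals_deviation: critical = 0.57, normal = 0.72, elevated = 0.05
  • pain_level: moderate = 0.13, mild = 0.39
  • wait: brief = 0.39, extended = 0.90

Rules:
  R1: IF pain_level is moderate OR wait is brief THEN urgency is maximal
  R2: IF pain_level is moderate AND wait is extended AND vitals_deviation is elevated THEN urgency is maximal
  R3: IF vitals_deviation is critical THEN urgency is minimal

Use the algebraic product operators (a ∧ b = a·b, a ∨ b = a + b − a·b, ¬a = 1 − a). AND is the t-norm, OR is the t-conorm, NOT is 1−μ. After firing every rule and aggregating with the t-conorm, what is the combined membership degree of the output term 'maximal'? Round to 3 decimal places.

0.472

R1: moderate=0.13, brief=0.39; OR[a + b − a·b] → w = 0.4693
R2: moderate=0.13, extended=0.90, elevated=0.05; AND[a·b] → w = 0.0059
R3: critical=0.57 → w = 0.5700
Rules with consequent 'maximal': {R1, R2} → strengths 0.4693, 0.0059
Aggregate via t-conorm [a + b − a·b]: 0.4724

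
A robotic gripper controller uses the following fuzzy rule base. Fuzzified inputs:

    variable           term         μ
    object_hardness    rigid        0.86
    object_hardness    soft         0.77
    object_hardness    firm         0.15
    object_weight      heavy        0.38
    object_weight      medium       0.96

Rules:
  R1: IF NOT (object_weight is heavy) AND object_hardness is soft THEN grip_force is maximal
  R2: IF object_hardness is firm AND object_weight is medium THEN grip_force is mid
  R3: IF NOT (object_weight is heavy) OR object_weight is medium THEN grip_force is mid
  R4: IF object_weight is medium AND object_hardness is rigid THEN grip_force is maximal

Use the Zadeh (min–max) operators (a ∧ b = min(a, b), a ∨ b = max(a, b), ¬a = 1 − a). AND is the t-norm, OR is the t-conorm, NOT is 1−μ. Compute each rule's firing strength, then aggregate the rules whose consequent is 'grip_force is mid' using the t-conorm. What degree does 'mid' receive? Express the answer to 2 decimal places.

R1: ¬heavy=1−0.38=0.62, soft=0.77; AND[min(a, b)] → w = 0.62
R2: firm=0.15, medium=0.96; AND[min(a, b)] → w = 0.15
R3: ¬heavy=1−0.38=0.62, medium=0.96; OR[max(a, b)] → w = 0.96
R4: medium=0.96, rigid=0.86; AND[min(a, b)] → w = 0.86
Rules with consequent 'mid': {R2, R3} → strengths 0.15, 0.96
Aggregate via t-conorm [max(a, b)]: 0.96

0.96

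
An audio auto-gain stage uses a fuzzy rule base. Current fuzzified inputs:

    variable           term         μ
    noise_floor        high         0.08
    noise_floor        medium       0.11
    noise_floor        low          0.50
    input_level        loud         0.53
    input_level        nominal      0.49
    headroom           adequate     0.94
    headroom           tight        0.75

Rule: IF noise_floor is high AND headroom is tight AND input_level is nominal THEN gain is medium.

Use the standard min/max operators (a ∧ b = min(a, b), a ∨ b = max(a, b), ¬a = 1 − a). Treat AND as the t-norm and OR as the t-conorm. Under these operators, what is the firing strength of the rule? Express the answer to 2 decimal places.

firing strength: high=0.08, tight=0.75, nominal=0.49; AND[min(a, b)] → w = 0.08

0.08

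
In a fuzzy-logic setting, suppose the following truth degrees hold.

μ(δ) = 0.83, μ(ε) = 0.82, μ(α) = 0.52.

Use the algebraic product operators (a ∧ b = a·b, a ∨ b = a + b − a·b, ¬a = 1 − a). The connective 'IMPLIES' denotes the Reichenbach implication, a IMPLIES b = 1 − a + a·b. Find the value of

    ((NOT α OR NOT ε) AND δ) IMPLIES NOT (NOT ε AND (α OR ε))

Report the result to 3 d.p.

0.922

NOT α = 1 − 0.5200 = 0.4800
NOT ε = 1 − 0.8200 = 0.1800
NOT α OR NOT ε = a + b − a·b on (0.4800, 0.1800) = 0.5736
(NOT α OR NOT ε) AND δ = a·b on (0.5736, 0.8300) = 0.4761
NOT ε = 1 − 0.8200 = 0.1800
α OR ε = a + b − a·b on (0.5200, 0.8200) = 0.9136
NOT ε AND (α OR ε) = a·b on (0.1800, 0.9136) = 0.1644
NOT (NOT ε AND (α OR ε)) = 1 − 0.1644 = 0.8356
((NOT α OR NOT ε) AND δ) IMPLIES NOT (NOT ε AND (α OR ε))  [Reichenbach: 1 − a + a·b] with a=0.4761, b=0.8356 → 0.9217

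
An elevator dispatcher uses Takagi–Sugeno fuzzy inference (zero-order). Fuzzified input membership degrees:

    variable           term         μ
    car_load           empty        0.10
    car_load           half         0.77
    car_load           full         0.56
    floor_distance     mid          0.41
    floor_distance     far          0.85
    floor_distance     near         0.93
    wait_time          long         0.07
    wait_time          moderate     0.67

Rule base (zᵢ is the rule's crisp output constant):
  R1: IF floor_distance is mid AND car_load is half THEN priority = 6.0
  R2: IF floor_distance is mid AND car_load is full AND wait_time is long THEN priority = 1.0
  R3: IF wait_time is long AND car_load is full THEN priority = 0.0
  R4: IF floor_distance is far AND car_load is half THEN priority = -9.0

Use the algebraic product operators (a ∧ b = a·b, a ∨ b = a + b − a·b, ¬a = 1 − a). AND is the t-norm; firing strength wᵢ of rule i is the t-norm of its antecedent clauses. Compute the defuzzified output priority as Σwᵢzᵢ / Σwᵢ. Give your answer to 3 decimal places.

-3.881

R1 (z=6.0): mid=0.41, half=0.77; AND[a·b] → w = 0.3157
R2 (z=1.0): mid=0.41, full=0.56, long=0.07; AND[a·b] → w = 0.0161
R3 (z=0.0): long=0.07, full=0.56; AND[a·b] → w = 0.0392
R4 (z=-9.0): far=0.85, half=0.77; AND[a·b] → w = 0.6545
Weighted average = (0.3157·6.0 + 0.0161·1.0 + 0.0392·0.0 + 0.6545·-9.0) / (0.3157 + 0.0161 + 0.0392 + 0.6545)
  = -3.9802 / 1.0255 = -3.881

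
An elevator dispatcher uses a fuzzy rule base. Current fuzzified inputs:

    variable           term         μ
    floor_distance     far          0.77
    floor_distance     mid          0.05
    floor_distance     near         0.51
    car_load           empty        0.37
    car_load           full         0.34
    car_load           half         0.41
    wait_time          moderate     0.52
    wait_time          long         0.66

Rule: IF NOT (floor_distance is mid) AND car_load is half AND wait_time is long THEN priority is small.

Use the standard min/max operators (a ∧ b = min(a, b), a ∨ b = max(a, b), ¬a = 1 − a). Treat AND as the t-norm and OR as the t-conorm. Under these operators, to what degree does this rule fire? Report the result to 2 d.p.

firing strength: ¬mid=1−0.05=0.95, half=0.41, long=0.66; AND[min(a, b)] → w = 0.41

0.41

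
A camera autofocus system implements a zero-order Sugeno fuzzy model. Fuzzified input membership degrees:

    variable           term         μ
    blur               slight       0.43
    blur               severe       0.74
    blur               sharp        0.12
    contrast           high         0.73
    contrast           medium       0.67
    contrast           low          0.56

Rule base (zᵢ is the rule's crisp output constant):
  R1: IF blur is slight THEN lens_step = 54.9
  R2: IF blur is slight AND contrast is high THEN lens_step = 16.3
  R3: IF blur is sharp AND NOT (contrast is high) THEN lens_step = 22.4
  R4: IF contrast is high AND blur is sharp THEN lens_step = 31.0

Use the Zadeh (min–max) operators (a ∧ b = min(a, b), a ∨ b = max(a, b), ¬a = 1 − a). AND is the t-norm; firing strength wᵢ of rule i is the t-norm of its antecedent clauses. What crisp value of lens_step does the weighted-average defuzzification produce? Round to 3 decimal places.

33.658

R1 (z=54.9): slight=0.43 → w = 0.43
R2 (z=16.3): slight=0.43, high=0.73; AND[min(a, b)] → w = 0.43
R3 (z=22.4): sharp=0.12, ¬high=1−0.73=0.27; AND[min(a, b)] → w = 0.12
R4 (z=31.0): high=0.73, sharp=0.12; AND[min(a, b)] → w = 0.12
Weighted average = (0.43·54.9 + 0.43·16.3 + 0.12·22.4 + 0.12·31.0) / (0.43 + 0.43 + 0.12 + 0.12)
  = 37.0240 / 1.1000 = 33.658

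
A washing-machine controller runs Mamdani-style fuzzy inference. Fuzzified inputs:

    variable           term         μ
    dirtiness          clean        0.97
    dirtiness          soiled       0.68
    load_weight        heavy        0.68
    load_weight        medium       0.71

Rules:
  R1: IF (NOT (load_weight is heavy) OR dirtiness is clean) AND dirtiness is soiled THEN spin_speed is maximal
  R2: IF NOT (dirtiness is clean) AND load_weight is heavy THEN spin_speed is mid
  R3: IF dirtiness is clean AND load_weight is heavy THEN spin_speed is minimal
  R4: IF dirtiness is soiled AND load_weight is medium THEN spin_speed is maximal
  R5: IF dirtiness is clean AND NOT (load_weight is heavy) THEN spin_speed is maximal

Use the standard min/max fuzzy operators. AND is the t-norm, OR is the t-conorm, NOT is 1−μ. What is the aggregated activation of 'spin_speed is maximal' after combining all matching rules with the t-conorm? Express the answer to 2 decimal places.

R1: (¬heavy=1−0.68=0.32 OR clean=0.97) = 0.97; AND[min(a, b)] with soiled=0.68 → w = 0.68
R2: ¬clean=1−0.97=0.03, heavy=0.68; AND[min(a, b)] → w = 0.03
R3: clean=0.97, heavy=0.68; AND[min(a, b)] → w = 0.68
R4: soiled=0.68, medium=0.71; AND[min(a, b)] → w = 0.68
R5: clean=0.97, ¬heavy=1−0.68=0.32; AND[min(a, b)] → w = 0.32
Rules with consequent 'maximal': {R1, R4, R5} → strengths 0.68, 0.68, 0.32
Aggregate via t-conorm [max(a, b)]: 0.68

0.68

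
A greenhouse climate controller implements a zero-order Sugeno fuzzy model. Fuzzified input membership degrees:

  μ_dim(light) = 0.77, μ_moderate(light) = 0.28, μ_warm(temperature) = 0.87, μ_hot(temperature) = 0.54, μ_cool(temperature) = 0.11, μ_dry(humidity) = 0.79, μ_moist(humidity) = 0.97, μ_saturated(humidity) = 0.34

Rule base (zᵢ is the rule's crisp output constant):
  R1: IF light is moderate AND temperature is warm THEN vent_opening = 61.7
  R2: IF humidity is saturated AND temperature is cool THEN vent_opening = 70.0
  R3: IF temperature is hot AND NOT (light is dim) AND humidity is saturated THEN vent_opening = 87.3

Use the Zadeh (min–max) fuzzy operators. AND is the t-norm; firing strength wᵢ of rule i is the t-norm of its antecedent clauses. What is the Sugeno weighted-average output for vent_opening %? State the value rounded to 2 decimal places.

72.67

R1 (z=61.7): moderate=0.28, warm=0.87; AND[min(a, b)] → w = 0.28
R2 (z=70.0): saturated=0.34, cool=0.11; AND[min(a, b)] → w = 0.11
R3 (z=87.3): hot=0.54, ¬dim=1−0.77=0.23, saturated=0.34; AND[min(a, b)] → w = 0.23
Weighted average = (0.28·61.7 + 0.11·70.0 + 0.23·87.3) / (0.28 + 0.11 + 0.23)
  = 45.0550 / 0.6200 = 72.67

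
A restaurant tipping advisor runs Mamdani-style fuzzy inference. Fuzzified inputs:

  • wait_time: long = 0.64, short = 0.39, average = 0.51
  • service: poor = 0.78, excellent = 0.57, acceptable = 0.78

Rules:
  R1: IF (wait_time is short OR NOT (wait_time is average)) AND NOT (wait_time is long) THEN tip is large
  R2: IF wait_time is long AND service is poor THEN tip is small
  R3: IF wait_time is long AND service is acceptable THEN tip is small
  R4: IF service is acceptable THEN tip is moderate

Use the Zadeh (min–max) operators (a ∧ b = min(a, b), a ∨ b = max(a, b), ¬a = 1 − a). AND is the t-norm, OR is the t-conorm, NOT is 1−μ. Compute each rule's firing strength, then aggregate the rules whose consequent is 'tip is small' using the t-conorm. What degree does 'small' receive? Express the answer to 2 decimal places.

0.64

R1: (short=0.39 OR ¬average=1−0.51=0.49) = 0.49; AND[min(a, b)] with ¬long=1−0.64=0.36 → w = 0.36
R2: long=0.64, poor=0.78; AND[min(a, b)] → w = 0.64
R3: long=0.64, acceptable=0.78; AND[min(a, b)] → w = 0.64
R4: acceptable=0.78 → w = 0.78
Rules with consequent 'small': {R2, R3} → strengths 0.64, 0.64
Aggregate via t-conorm [max(a, b)]: 0.64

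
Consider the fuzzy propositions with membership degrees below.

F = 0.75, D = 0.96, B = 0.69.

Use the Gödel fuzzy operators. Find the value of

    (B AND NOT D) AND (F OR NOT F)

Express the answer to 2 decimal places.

0.04

NOT D = 1 − 0.96 = 0.04
B AND NOT D = min(a, b) on (0.69, 0.04) = 0.04
NOT F = 1 − 0.75 = 0.25
F OR NOT F = max(a, b) on (0.75, 0.25) = 0.75
(B AND NOT D) AND (F OR NOT F) = min(a, b) on (0.04, 0.75) = 0.04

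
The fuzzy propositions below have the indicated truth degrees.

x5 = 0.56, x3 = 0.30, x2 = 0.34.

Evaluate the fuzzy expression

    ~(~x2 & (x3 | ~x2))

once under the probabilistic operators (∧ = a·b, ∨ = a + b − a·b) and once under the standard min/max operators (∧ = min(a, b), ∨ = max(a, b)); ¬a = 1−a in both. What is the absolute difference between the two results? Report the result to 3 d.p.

0.157

Under probabilistic:
  ~x2 = 1 − 0.3400 = 0.6600
  ~x2 = 1 − 0.3400 = 0.6600
  x3 | ~x2 = a + b − a·b on (0.3000, 0.6600) = 0.7620
  ~x2 & (x3 | ~x2) = a·b on (0.6600, 0.7620) = 0.5029
  ~(~x2 & (x3 | ~x2)) = 1 − 0.5029 = 0.4971
  → value = 0.4971
Under standard min/max:
  ~x2 = 1 − 0.34 = 0.66
  ~x2 = 1 − 0.34 = 0.66
  x3 | ~x2 = max(a, b) on (0.30, 0.66) = 0.66
  ~x2 & (x3 | ~x2) = min(a, b) on (0.66, 0.66) = 0.66
  ~(~x2 & (x3 | ~x2)) = 1 − 0.66 = 0.34
  → value = 0.3400
|0.4971 − 0.3400| = 0.157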